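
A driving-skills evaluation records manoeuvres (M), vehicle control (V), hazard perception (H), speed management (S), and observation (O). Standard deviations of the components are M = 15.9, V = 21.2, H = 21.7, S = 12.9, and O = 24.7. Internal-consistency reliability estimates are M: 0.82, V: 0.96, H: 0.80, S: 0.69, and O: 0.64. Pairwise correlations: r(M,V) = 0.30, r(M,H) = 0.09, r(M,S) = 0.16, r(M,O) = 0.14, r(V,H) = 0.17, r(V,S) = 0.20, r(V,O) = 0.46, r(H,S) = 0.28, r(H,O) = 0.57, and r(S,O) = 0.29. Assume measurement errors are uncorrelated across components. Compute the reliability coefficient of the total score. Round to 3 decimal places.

Var(M+V+H+S+O) = 15.9² + 21.2² + 21.7² + 12.9² + 24.7² + 2·[15.9·21.2·0.30 + 15.9·21.7·0.09 + 15.9·12.9·0.16 + 15.9·24.7·0.14 + 21.2·21.7·0.17 + 21.2·12.9·0.20 + 21.2·24.7·0.46 + 21.7·12.9·0.28 + 21.7·24.7·0.57 + 12.9·24.7·0.29] = 1949.64 + 2140.1 = 4089.74.
Under uncorrelated errors the observed covariances equal the true-score covariances, so only the own-variance terms attenuate.
True-score variance = [15.9²·0.82 + 21.2²·0.96 + 21.7²·0.80 + 12.9²·0.69 + 24.7²·0.64] + 2140.1 = 1520.76 + 2140.1 = 3660.86.
Reliability = 3660.86 / 4089.74 = 0.895.

0.895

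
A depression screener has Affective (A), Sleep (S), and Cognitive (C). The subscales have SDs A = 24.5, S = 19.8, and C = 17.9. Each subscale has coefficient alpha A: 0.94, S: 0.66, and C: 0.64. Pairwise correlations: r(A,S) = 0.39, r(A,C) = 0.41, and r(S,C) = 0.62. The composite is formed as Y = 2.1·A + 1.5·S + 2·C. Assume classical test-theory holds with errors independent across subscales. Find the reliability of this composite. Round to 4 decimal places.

Var(Y) = 2.1²·24.5² + 1.5²·19.8² + 2²·17.9² + 2·[3.15·24.5·19.8·0.39 + 4.2·24.5·17.9·0.41 + 3·19.8·17.9·0.62] = 4810.83 + 4020.7 = 8831.53.
With uncorrelated errors the cross-covariances are all true-score covariance, so they carry over unchanged; only the diagonal terms shrink to ρᵢσᵢ².
True-score variance = [2.1²·24.5²·0.94 + 1.5²·19.8²·0.66 + 2²·17.9²·0.64] + 4020.7 = 3890.71 + 4020.7 = 7911.4.
Reliability = 7911.4 / 8831.53 = 0.8958.

0.8958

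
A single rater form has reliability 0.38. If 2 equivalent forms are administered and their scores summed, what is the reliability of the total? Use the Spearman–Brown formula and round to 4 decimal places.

0.5507

ρ_k = kρ / (1 + (k−1)ρ) = 2·0.38 / (1 + 1·0.38) = 0.760 / 1.380 = 0.5507.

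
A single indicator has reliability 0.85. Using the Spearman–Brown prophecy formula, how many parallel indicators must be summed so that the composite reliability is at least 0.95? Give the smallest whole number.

4

k ≥ ρ*(1−ρ₁)/(ρ₁(1−ρ*)) = 0.95·0.15 / (0.85·0.05) = 3.353.
Smallest integer k = 4.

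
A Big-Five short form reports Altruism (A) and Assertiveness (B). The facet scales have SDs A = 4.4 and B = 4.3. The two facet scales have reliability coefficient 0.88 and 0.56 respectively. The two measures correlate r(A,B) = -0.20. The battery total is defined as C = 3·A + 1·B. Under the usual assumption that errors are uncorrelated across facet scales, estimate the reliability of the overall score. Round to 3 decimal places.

Var(C) = 3²·4.4² + 4.3² + 2·[3·4.4·4.3·(-0.20)] = 192.73 − 22.704 = 170.026.
With uncorrelated errors the cross-covariances are all true-score covariance, so they carry over unchanged; only the diagonal terms shrink to ρᵢσᵢ².
True-score variance = [3²·4.4²·0.88 + 4.3²·0.56] − 22.704 = 163.686 − 22.704 = 140.982.
Reliability = 140.982 / 170.026 = 0.829.

0.829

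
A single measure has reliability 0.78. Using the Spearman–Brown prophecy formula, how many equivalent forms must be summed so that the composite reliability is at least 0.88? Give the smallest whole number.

k ≥ ρ*(1−ρ₁)/(ρ₁(1−ρ*)) = 0.88·0.22 / (0.78·0.12) = 2.068.
Smallest integer k = 3.

3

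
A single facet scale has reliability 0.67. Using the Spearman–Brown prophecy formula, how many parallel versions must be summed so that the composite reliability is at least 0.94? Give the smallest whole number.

k ≥ ρ*(1−ρ₁)/(ρ₁(1−ρ*)) = 0.94·0.33 / (0.67·0.06) = 7.716.
Smallest integer k = 8.

8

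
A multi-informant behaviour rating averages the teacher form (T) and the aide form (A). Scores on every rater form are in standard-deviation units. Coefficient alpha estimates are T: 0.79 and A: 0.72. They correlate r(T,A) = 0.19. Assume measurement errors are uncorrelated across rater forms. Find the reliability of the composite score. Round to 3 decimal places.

0.794

Var(T+A) = 2 + 2·[0.19] = 2 + 0.38 = 2.38.
Under uncorrelated errors the observed covariances equal the true-score covariances, so only the own-variance terms attenuate.
True-score variance = [0.79 + 0.72] + 0.38 = 1.51 + 0.38 = 1.89.
Reliability = 1.89 / 2.38 = 0.794.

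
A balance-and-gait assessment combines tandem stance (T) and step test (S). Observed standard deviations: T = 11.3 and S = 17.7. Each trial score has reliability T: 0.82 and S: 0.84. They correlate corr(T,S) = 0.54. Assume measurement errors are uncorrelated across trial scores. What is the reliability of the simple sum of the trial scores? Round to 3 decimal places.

0.889

Var(T+S) = 11.3² + 17.7² + 2·[11.3·17.7·0.54] = 440.98 + 216.011 = 656.991.
Under uncorrelated errors the observed covariances equal the true-score covariances, so only the own-variance terms attenuate.
True-score variance = [11.3²·0.82 + 17.7²·0.84] + 216.011 = 367.869 + 216.011 = 583.88.
Reliability = 583.88 / 656.991 = 0.889.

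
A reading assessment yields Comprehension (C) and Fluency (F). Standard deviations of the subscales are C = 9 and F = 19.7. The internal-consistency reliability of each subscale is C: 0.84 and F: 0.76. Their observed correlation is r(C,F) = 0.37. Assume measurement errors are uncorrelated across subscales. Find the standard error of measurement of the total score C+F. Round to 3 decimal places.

Var(total) = 469.09 + 131.202 = 600.292.
True-score variance = 362.988 + 131.202 = 494.19, so reliability = 0.8233.
Error variance = 600.292 − 494.19 = 106.102; SEM = √106.102 = 10.301.

10.301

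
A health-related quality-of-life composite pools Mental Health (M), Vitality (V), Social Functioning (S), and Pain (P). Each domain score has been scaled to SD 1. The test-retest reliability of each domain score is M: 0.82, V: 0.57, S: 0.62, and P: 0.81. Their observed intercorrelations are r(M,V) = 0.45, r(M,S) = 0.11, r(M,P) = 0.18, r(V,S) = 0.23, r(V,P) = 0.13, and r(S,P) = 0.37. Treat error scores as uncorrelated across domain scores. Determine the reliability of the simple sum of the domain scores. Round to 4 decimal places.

Var(M+V+S+P) = 4 + 2·[0.45 + 0.11 + 0.18 + 0.23 + 0.13 + 0.37] = 4 + 2.94 = 6.94.
Under uncorrelated errors the observed covariances equal the true-score covariances, so only the own-variance terms attenuate.
True-score variance = [0.82 + 0.57 + 0.62 + 0.81] + 2.94 = 2.82 + 2.94 = 5.76.
Reliability = 5.76 / 6.94 = 0.8300.

0.8300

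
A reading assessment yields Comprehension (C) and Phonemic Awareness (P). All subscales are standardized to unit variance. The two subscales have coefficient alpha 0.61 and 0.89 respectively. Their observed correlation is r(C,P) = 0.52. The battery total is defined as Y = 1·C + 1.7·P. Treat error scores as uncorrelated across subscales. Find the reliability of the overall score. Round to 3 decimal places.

0.875

Var(Y) = 1 + 1.7² + 2·[1.7·0.52] = 3.89 + 1.768 = 5.658.
With uncorrelated errors the cross-covariances are all true-score covariance, so they carry over unchanged; only the diagonal terms shrink to ρᵢσᵢ².
True-score variance = [0.61 + 1.7²·0.89] + 1.768 = 3.1821 + 1.768 = 4.9501.
Reliability = 4.9501 / 5.658 = 0.875.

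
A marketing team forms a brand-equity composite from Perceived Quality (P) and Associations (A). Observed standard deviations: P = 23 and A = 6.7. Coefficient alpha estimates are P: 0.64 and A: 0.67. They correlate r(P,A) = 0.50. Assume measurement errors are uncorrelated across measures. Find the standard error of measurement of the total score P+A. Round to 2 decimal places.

14.33

Var(total) = 573.89 + 154.1 = 727.99.
True-score variance = 368.636 + 154.1 = 522.736, so reliability = 0.7181.
Error variance = 727.99 − 522.736 = 205.254; SEM = √205.254 = 14.33.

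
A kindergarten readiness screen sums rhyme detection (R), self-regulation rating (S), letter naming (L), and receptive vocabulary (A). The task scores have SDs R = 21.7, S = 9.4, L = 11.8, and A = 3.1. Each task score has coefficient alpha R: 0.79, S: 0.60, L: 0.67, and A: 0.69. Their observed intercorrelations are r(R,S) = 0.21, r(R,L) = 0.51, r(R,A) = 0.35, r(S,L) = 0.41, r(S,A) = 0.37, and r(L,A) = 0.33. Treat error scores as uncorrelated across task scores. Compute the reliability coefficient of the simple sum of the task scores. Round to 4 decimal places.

Var(R+S+L+A) = 21.7² + 9.4² + 11.8² + 3.1² + 2·[21.7·9.4·0.21 + 21.7·11.8·0.51 + 21.7·3.1·0.35 + 9.4·11.8·0.41 + 9.4·3.1·0.37 + 11.8·3.1·0.33] = 708.1 + 530.603 = 1238.7.
Under uncorrelated errors the observed covariances equal the true-score covariances, so only the own-variance terms attenuate.
True-score variance = [21.7²·0.79 + 9.4²·0.60 + 11.8²·0.67 + 3.1²·0.69] + 530.603 = 524.941 + 530.603 = 1055.54.
Reliability = 1055.54 / 1238.7 = 0.8521.

0.8521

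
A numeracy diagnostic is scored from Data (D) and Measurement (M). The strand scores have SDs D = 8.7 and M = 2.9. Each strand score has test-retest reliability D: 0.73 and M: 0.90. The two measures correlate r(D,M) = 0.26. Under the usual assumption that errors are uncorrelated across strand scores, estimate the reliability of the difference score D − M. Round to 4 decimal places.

0.7002

Var(D−M) = 8.7² + 2.9² − 2·8.7·2.9·0.26 = 84.1 − 13.1196 = 70.9804.
Because errors are independent across components, Cov(Tᵢ,Tⱼ) = Cov(Xᵢ,Xⱼ); the off-diagonal part of the true-score variance is the same as above.
True-score variance = [8.7²·0.73 + 2.9²·0.90] − 13.1196 = 62.8227 − 13.1196 = 49.7031.
Reliability = 49.7031 / 70.9804 = 0.7002.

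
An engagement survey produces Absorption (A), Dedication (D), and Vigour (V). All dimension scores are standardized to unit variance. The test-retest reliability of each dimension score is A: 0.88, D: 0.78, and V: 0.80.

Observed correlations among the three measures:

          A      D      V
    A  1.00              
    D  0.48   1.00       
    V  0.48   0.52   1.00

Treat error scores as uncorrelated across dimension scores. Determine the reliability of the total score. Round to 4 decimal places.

0.9094

Var(A+D+V) = 3 + 2·[0.48 + 0.48 + 0.52] = 3 + 2.96 = 5.96.
Under uncorrelated errors the observed covariances equal the true-score covariances, so only the own-variance terms attenuate.
True-score variance = [0.88 + 0.78 + 0.80] + 2.96 = 2.46 + 2.96 = 5.42.
Reliability = 5.42 / 5.96 = 0.9094.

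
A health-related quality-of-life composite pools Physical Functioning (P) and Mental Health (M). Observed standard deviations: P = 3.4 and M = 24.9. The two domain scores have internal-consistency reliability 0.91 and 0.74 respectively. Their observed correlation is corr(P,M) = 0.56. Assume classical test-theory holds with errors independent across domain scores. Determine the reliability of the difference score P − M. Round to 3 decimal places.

0.698

Var(P−M) = 3.4² + 24.9² − 2·3.4·24.9·0.56 = 631.57 − 94.8192 = 536.751.
Because errors are independent across components, Cov(Tᵢ,Tⱼ) = Cov(Xᵢ,Xⱼ); the off-diagonal part of the true-score variance is the same as above.
True-score variance = [3.4²·0.91 + 24.9²·0.74] − 94.8192 = 469.327 − 94.8192 = 374.508.
Reliability = 374.508 / 536.751 = 0.698.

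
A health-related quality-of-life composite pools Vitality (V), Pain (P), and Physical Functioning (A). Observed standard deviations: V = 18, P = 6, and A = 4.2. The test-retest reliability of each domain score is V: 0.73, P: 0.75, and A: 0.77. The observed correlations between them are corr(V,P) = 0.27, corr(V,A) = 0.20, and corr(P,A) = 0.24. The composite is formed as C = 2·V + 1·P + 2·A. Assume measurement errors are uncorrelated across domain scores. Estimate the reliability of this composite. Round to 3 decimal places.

Var(C) = 2²·18² + 6² + 2²·4.2² + 2·[2·18·6·0.27 + 4·18·4.2·0.20 + 2·6·4.2·0.24] = 1402.56 + 261.792 = 1664.35.
Because errors are independent across components, Cov(Tᵢ,Tⱼ) = Cov(Xᵢ,Xⱼ); the off-diagonal part of the true-score variance is the same as above.
True-score variance = [2²·18²·0.73 + 6²·0.75 + 2²·4.2²·0.77] + 261.792 = 1027.41 + 261.792 = 1289.2.
Reliability = 1289.2 / 1664.35 = 0.775.

0.775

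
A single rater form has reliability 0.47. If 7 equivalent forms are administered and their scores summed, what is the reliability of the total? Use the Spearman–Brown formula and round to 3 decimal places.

ρ_k = kρ / (1 + (k−1)ρ) = 7·0.47 / (1 + 6·0.47) = 3.290 / 3.820 = 0.861.

0.861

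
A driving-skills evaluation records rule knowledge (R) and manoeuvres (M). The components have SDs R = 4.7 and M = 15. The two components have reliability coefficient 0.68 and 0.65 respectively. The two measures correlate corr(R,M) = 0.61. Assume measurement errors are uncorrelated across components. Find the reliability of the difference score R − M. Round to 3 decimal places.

0.467

Var(R−M) = 4.7² + 15² − 2·4.7·15·0.61 = 247.09 − 86.01 = 161.08.
Because errors are independent across components, Cov(Tᵢ,Tⱼ) = Cov(Xᵢ,Xⱼ); the off-diagonal part of the true-score variance is the same as above.
True-score variance = [4.7²·0.68 + 15²·0.65] − 86.01 = 161.271 − 86.01 = 75.2612.
Reliability = 75.2612 / 161.08 = 0.467.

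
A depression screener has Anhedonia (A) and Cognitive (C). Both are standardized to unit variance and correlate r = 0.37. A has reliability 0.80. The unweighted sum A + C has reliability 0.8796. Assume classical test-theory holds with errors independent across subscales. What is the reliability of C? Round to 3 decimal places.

0.870

Var(A+C) = 2 + 2·0.37 = 2.740.
True-score variance = ρ_A + ρ_C + 2·0.37, so 0.8796 = (0.80 + ρ_C + 0.74) / 2.740.
ρ_C = 0.8796·2.740 − 0.80 − 0.74 = 0.870.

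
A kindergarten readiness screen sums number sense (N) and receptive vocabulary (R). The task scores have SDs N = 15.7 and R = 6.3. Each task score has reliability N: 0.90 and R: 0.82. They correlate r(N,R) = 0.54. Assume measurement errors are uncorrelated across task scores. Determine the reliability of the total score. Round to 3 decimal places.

0.919

Var(N+R) = 15.7² + 6.3² + 2·[15.7·6.3·0.54] = 286.18 + 106.823 = 393.003.
Under uncorrelated errors the observed covariances equal the true-score covariances, so only the own-variance terms attenuate.
True-score variance = [15.7²·0.90 + 6.3²·0.82] + 106.823 = 254.387 + 106.823 = 361.21.
Reliability = 361.21 / 393.003 = 0.919.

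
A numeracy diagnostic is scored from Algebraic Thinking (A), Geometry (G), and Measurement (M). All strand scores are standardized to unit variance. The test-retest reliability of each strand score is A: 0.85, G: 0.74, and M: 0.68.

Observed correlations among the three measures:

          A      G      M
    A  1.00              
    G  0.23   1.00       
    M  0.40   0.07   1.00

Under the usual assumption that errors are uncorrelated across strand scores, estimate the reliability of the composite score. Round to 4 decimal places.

0.8341

Var(A+G+M) = 3 + 2·[0.23 + 0.40 + 0.07] = 3 + 1.4 = 4.4.
Because errors are independent across components, Cov(Tᵢ,Tⱼ) = Cov(Xᵢ,Xⱼ); the off-diagonal part of the true-score variance is the same as above.
True-score variance = [0.85 + 0.74 + 0.68] + 1.4 = 2.27 + 1.4 = 3.67.
Reliability = 3.67 / 4.4 = 0.8341.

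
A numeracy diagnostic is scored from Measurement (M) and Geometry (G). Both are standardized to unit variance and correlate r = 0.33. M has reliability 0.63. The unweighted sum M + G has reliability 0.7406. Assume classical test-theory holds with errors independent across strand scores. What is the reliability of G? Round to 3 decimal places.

Var(M+G) = 2 + 2·0.33 = 2.660.
True-score variance = ρ_M + ρ_G + 2·0.33, so 0.7406 = (0.63 + ρ_G + 0.66) / 2.660.
ρ_G = 0.7406·2.660 − 0.63 − 0.66 = 0.680.

0.680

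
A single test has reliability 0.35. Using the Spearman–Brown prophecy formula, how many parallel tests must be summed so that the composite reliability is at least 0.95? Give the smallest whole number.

36

k ≥ ρ*(1−ρ₁)/(ρ₁(1−ρ*)) = 0.95·0.65 / (0.35·0.05) = 35.286.
Smallest integer k = 36.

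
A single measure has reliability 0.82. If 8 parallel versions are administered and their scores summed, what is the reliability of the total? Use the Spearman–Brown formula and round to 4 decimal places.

0.9733

ρ_k = kρ / (1 + (k−1)ρ) = 8·0.82 / (1 + 7·0.82) = 6.560 / 6.740 = 0.9733.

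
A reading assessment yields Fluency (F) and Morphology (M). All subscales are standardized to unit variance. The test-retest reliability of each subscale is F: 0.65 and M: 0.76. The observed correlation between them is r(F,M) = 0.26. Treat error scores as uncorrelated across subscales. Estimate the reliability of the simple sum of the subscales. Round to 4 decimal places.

Var(F+M) = 2 + 2·[0.26] = 2 + 0.52 = 2.52.
Because errors are independent across components, Cov(Tᵢ,Tⱼ) = Cov(Xᵢ,Xⱼ); the off-diagonal part of the true-score variance is the same as above.
True-score variance = [0.65 + 0.76] + 0.52 = 1.41 + 0.52 = 1.93.
Reliability = 1.93 / 2.52 = 0.7659.

0.7659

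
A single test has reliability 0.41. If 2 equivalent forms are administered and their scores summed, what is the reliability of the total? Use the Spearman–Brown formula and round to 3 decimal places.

ρ_k = kρ / (1 + (k−1)ρ) = 2·0.41 / (1 + 1·0.41) = 0.820 / 1.410 = 0.582.

0.582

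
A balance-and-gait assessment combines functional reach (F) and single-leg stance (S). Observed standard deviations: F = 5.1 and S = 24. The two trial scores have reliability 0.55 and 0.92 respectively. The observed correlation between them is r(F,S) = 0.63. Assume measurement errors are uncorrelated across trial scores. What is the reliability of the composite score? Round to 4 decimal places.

Var(F+S) = 5.1² + 24² + 2·[5.1·24·0.63] = 602.01 + 154.224 = 756.234.
With uncorrelated errors the cross-covariances are all true-score covariance, so they carry over unchanged; only the diagonal terms shrink to ρᵢσᵢ².
True-score variance = [5.1²·0.55 + 24²·0.92] + 154.224 = 544.226 + 154.224 = 698.45.
Reliability = 698.45 / 756.234 = 0.9236.

0.9236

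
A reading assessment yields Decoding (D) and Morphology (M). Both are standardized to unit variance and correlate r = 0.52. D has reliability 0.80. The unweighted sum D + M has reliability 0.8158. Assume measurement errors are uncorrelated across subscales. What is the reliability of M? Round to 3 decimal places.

Var(D+M) = 2 + 2·0.52 = 3.040.
True-score variance = ρ_D + ρ_M + 2·0.52, so 0.8158 = (0.80 + ρ_M + 1.04) / 3.040.
ρ_M = 0.8158·3.040 − 0.80 − 1.04 = 0.640.

0.640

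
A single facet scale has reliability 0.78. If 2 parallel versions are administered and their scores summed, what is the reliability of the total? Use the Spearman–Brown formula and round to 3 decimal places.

0.876

ρ_k = kρ / (1 + (k−1)ρ) = 2·0.78 / (1 + 1·0.78) = 1.560 / 1.780 = 0.876.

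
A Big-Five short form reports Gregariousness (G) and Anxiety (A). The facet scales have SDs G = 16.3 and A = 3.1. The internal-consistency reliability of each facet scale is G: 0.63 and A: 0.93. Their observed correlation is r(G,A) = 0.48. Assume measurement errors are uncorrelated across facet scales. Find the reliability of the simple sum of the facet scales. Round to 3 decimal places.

Var(G+A) = 16.3² + 3.1² + 2·[16.3·3.1·0.48] = 275.3 + 48.5088 = 323.809.
Because errors are independent across components, Cov(Tᵢ,Tⱼ) = Cov(Xᵢ,Xⱼ); the off-diagonal part of the true-score variance is the same as above.
True-score variance = [16.3²·0.63 + 3.1²·0.93] + 48.5088 = 176.322 + 48.5088 = 224.831.
Reliability = 224.831 / 323.809 = 0.694.

0.694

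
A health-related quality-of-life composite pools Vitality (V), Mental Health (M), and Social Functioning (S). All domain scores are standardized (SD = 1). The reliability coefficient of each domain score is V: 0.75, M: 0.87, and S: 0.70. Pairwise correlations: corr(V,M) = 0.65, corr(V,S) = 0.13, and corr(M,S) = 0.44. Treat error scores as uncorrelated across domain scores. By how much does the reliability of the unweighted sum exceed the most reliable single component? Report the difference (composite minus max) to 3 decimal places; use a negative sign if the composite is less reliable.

0.005

Var(sum) = 3 + 2.44 = 5.44; true-score variance = 2.32 + 2.44 = 4.76; composite reliability = 0.8750.
Max component reliability = 0.8700.
Difference = 0.8750 − 0.8700 = 0.005.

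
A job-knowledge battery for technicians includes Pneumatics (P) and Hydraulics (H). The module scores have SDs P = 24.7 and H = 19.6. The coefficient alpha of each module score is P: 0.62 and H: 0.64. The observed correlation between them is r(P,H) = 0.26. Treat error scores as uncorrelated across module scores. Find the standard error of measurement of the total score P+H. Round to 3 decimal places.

19.239

Var(total) = 994.25 + 251.742 = 1245.99.
True-score variance = 624.118 + 251.742 = 875.861, so reliability = 0.7029.
Error variance = 1245.99 − 875.861 = 370.132; SEM = √370.132 = 19.239.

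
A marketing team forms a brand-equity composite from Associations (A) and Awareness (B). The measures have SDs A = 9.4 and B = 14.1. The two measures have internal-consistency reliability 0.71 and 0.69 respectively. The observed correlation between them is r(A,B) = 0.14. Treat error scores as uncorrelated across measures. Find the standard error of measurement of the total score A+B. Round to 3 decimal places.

9.341

Var(total) = 287.17 + 37.1112 = 324.281.
True-score variance = 199.915 + 37.1112 = 237.026, so reliability = 0.7309.
Error variance = 324.281 − 237.026 = 87.2555; SEM = √87.2555 = 9.341.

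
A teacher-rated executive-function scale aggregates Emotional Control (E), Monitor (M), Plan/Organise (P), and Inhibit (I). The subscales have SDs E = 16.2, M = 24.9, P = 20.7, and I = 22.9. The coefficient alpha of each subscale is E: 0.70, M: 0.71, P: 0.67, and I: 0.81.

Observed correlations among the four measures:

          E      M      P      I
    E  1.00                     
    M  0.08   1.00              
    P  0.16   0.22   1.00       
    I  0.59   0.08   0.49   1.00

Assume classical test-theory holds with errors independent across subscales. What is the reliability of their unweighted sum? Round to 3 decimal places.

0.845

Var(E+M+P+I) = 16.2² + 24.9² + 20.7² + 22.9² + 2·[16.2·24.9·0.08 + 16.2·20.7·0.16 + 16.2·22.9·0.59 + 24.9·20.7·0.22 + 24.9·22.9·0.08 + 20.7·22.9·0.49] = 1835.35 + 1392.18 = 3227.53.
Because errors are independent across components, Cov(Tᵢ,Tⱼ) = Cov(Xᵢ,Xⱼ); the off-diagonal part of the true-score variance is the same as above.
True-score variance = [16.2²·0.70 + 24.9²·0.71 + 20.7²·0.67 + 22.9²·0.81] + 1392.18 = 1335.78 + 1392.18 = 2727.95.
Reliability = 2727.95 / 3227.53 = 0.845.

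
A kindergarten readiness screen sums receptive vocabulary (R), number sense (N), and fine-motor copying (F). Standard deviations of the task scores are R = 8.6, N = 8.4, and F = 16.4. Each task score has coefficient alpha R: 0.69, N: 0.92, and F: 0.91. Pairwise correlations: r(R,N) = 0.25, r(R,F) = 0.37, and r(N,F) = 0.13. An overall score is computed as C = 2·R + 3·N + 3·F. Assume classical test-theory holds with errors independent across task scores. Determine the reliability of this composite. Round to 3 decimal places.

0.920

Var(C) = 2²·8.6² + 3²·8.4² + 3²·16.4² + 2·[6·8.6·8.4·0.25 + 6·8.6·16.4·0.37 + 9·8.4·16.4·0.13] = 3351.52 + 1165.3 = 4516.82.
Under uncorrelated errors the observed covariances equal the true-score covariances, so only the own-variance terms attenuate.
True-score variance = [2²·8.6²·0.69 + 3²·8.4²·0.92 + 3²·16.4²·0.91] + 1165.3 = 2991.15 + 1165.3 = 4156.44.
Reliability = 4156.44 / 4516.82 = 0.920.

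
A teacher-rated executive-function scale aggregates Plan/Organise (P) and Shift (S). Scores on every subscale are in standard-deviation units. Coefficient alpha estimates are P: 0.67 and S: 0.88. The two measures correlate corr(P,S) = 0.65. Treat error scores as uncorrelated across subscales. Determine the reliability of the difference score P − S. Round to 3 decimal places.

Var(P−S) = 1 + 1 − 2·0.65 = 2 − 1.3 = 0.7.
With uncorrelated errors the cross-covariances are all true-score covariance, so they carry over unchanged; only the diagonal terms shrink to ρᵢσᵢ².
True-score variance = [0.67 + 0.88] − 1.3 = 1.55 − 1.3 = 0.25.
Reliability = 0.25 / 0.7 = 0.357.

0.357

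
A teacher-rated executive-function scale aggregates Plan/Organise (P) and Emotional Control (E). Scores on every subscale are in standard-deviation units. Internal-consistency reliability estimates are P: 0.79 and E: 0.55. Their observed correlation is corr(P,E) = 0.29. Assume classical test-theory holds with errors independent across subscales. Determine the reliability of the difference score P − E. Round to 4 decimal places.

0.5352

Var(P−E) = 1 + 1 − 2·0.29 = 2 − 0.58 = 1.42.
With uncorrelated errors the cross-covariances are all true-score covariance, so they carry over unchanged; only the diagonal terms shrink to ρᵢσᵢ².
True-score variance = [0.79 + 0.55] − 0.58 = 1.34 − 0.58 = 0.76.
Reliability = 0.76 / 1.42 = 0.5352.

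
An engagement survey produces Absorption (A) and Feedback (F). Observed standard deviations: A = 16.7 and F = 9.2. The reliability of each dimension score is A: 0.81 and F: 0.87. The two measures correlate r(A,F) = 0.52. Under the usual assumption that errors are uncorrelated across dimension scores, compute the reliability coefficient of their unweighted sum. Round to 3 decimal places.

Var(A+F) = 16.7² + 9.2² + 2·[16.7·9.2·0.52] = 363.53 + 159.786 = 523.316.
Under uncorrelated errors the observed covariances equal the true-score covariances, so only the own-variance terms attenuate.
True-score variance = [16.7²·0.81 + 9.2²·0.87] + 159.786 = 299.538 + 159.786 = 459.323.
Reliability = 459.323 / 523.316 = 0.878.

0.878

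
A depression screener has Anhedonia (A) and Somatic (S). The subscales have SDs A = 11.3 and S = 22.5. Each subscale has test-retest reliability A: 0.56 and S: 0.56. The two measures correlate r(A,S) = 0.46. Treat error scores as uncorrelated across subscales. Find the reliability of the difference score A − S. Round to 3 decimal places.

Var(A−S) = 11.3² + 22.5² − 2·11.3·22.5·0.46 = 633.94 − 233.91 = 400.03.
Because errors are independent across components, Cov(Tᵢ,Tⱼ) = Cov(Xᵢ,Xⱼ); the off-diagonal part of the true-score variance is the same as above.
True-score variance = [11.3²·0.56 + 22.5²·0.56] − 233.91 = 355.006 − 233.91 = 121.096.
Reliability = 121.096 / 400.03 = 0.303.

0.303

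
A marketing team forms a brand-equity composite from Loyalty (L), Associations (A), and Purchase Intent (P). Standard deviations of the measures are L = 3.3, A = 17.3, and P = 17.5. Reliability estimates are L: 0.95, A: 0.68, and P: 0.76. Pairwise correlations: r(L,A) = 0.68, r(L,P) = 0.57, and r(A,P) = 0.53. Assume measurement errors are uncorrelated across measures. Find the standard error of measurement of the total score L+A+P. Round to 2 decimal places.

Var(total) = 616.43 + 464.392 = 1080.82.
True-score variance = 446.613 + 464.392 = 911.005, so reliability = 0.8429.
Error variance = 1080.82 − 911.005 = 169.817; SEM = √169.817 = 13.03.

13.03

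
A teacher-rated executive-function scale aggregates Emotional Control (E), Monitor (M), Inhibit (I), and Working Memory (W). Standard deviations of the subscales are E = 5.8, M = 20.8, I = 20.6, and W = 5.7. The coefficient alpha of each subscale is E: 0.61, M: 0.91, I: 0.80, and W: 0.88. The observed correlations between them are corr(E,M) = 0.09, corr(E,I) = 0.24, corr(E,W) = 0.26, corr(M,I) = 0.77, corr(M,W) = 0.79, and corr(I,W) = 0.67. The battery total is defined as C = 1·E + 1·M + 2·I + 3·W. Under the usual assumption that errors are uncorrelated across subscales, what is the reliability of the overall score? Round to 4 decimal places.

Var(C) = 5.8² + 20.8² + 2²·20.6² + 3²·5.7² + 2·[5.8·20.8·0.09 + 2·5.8·20.6·0.24 + 3·5.8·5.7·0.26 + 2·20.8·20.6·0.77 + 3·20.8·5.7·0.79 + 6·20.6·5.7·0.67] = 2456.13 + 3013.74 = 5469.87.
Under uncorrelated errors the observed covariances equal the true-score covariances, so only the own-variance terms attenuate.
True-score variance = [5.8²·0.61 + 20.8²·0.91 + 2²·20.6²·0.80 + 3²·5.7²·0.88] + 3013.74 = 2029.5 + 3013.74 = 5043.23.
Reliability = 5043.23 / 5469.87 = 0.9220.

0.9220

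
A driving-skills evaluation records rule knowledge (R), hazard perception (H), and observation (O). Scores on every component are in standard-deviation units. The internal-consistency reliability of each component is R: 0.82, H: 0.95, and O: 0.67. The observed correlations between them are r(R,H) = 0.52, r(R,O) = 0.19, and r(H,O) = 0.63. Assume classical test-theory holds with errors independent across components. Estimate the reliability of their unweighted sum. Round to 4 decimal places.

Var(R+H+O) = 3 + 2·[0.52 + 0.19 + 0.63] = 3 + 2.68 = 5.68.
Under uncorrelated errors the observed covariances equal the true-score covariances, so only the own-variance terms attenuate.
True-score variance = [0.82 + 0.95 + 0.67] + 2.68 = 2.44 + 2.68 = 5.12.
Reliability = 5.12 / 5.68 = 0.9014.

0.9014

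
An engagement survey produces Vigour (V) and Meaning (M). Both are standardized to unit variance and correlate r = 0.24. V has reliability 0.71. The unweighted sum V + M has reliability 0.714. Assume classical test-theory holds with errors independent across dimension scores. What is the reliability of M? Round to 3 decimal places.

0.581

Var(V+M) = 2 + 2·0.24 = 2.480.
True-score variance = ρ_V + ρ_M + 2·0.24, so 0.714 = (0.71 + ρ_M + 0.48) / 2.480.
ρ_M = 0.714·2.480 − 0.71 − 0.48 = 0.581.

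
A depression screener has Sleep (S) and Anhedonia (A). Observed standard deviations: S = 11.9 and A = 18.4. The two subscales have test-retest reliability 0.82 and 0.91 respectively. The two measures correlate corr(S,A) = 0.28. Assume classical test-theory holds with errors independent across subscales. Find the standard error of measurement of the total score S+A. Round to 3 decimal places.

7.481

Var(total) = 480.17 + 122.618 = 602.788.
True-score variance = 424.21 + 122.618 = 546.827, so reliability = 0.9072.
Error variance = 602.788 − 546.827 = 55.9602; SEM = √55.9602 = 7.481.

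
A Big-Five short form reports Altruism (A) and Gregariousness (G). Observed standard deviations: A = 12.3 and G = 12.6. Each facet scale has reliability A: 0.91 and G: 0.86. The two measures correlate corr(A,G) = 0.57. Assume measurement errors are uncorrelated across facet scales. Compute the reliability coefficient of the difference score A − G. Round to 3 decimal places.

Var(A−G) = 12.3² + 12.6² − 2·12.3·12.6·0.57 = 310.05 − 176.677 = 133.373.
Because errors are independent across components, Cov(Tᵢ,Tⱼ) = Cov(Xᵢ,Xⱼ); the off-diagonal part of the true-score variance is the same as above.
True-score variance = [12.3²·0.91 + 12.6²·0.86] − 176.677 = 274.207 − 176.677 = 97.5303.
Reliability = 97.5303 / 133.373 = 0.731.

0.731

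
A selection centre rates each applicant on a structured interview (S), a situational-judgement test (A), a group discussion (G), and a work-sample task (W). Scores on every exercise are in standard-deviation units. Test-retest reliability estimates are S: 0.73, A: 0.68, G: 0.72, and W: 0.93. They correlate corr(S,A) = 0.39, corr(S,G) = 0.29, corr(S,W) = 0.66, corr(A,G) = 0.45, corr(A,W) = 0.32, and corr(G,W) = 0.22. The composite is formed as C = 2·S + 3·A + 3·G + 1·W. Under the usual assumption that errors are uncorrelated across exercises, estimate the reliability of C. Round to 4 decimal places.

Var(C) = 2² + 3² + 3² + 1 + 2·[6·0.39 + 6·0.29 + 2·0.66 + 9·0.45 + 3·0.32 + 3·0.22] = 23 + 22.14 = 45.14.
With uncorrelated errors the cross-covariances are all true-score covariance, so they carry over unchanged; only the diagonal terms shrink to ρᵢσᵢ².
True-score variance = [2²·0.73 + 3²·0.68 + 3²·0.72 + 0.93] + 22.14 = 16.45 + 22.14 = 38.59.
Reliability = 38.59 / 45.14 = 0.8549.

0.8549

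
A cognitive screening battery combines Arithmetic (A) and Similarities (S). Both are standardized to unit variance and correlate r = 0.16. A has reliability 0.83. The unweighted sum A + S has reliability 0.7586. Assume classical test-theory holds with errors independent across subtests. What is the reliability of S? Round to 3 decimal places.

0.610

Var(A+S) = 2 + 2·0.16 = 2.320.
True-score variance = ρ_A + ρ_S + 2·0.16, so 0.7586 = (0.83 + ρ_S + 0.32) / 2.320.
ρ_S = 0.7586·2.320 − 0.83 − 0.32 = 0.610.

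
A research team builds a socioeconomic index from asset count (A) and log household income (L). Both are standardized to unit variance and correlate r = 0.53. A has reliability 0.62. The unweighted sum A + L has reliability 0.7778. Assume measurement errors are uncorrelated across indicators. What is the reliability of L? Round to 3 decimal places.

0.700

Var(A+L) = 2 + 2·0.53 = 3.060.
True-score variance = ρ_A + ρ_L + 2·0.53, so 0.7778 = (0.62 + ρ_L + 1.06) / 3.060.
ρ_L = 0.7778·3.060 − 0.62 − 1.06 = 0.700.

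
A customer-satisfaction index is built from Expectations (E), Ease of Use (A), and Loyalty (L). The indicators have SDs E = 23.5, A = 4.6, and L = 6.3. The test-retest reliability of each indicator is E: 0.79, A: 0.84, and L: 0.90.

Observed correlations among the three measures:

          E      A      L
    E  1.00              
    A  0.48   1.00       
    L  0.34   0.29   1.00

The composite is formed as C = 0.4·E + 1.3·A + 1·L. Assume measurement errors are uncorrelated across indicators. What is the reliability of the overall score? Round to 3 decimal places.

Var(C) = 0.4²·23.5² + 1.3²·4.6² + 6.3² + 2·[0.52·23.5·4.6·0.48 + 0.4·23.5·6.3·0.34 + 1.3·4.6·6.3·0.29] = 163.81 + 116.084 = 279.894.
Under uncorrelated errors the observed covariances equal the true-score covariances, so only the own-variance terms attenuate.
True-score variance = [0.4²·23.5²·0.79 + 1.3²·4.6²·0.84 + 6.3²·0.90] + 116.084 = 135.564 + 116.084 = 251.648.
Reliability = 251.648 / 279.894 = 0.899.

0.899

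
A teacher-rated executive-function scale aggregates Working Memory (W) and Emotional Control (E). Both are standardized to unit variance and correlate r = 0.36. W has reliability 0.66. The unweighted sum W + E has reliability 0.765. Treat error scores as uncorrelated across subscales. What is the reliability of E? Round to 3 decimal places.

Var(W+E) = 2 + 2·0.36 = 2.720.
True-score variance = ρ_W + ρ_E + 2·0.36, so 0.765 = (0.66 + ρ_E + 0.72) / 2.720.
ρ_E = 0.765·2.720 − 0.66 − 0.72 = 0.701.

0.701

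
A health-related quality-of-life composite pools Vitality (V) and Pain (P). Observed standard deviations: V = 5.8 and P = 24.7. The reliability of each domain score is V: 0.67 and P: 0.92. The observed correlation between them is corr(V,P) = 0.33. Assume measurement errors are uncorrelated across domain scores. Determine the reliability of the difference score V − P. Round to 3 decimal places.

0.891

Var(V−P) = 5.8² + 24.7² − 2·5.8·24.7·0.33 = 643.73 − 94.5516 = 549.178.
Under uncorrelated errors the observed covariances equal the true-score covariances, so only the own-variance terms attenuate.
True-score variance = [5.8²·0.67 + 24.7²·0.92] − 94.5516 = 583.822 − 94.5516 = 489.27.
Reliability = 489.27 / 549.178 = 0.891.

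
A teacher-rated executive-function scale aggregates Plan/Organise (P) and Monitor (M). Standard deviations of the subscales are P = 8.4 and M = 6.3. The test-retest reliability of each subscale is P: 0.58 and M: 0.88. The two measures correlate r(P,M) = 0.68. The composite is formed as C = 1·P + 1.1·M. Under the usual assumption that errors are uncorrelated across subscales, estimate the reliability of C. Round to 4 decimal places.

Var(C) = 8.4² + 1.1²·6.3² + 2·[1.1·8.4·6.3·0.68] = 118.585 + 79.1683 = 197.753.
Because errors are independent across components, Cov(Tᵢ,Tⱼ) = Cov(Xᵢ,Xⱼ); the off-diagonal part of the true-score variance is the same as above.
True-score variance = [8.4²·0.58 + 1.1²·6.3²·0.88] + 79.1683 = 83.1867 + 79.1683 = 162.355.
Reliability = 162.355 / 197.753 = 0.8210.

0.8210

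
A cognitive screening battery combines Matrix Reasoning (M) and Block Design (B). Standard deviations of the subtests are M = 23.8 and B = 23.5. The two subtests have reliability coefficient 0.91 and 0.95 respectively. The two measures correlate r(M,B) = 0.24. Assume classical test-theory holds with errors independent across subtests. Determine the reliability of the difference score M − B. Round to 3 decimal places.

0.908

Var(M−B) = 23.8² + 23.5² − 2·23.8·23.5·0.24 = 1118.69 − 268.464 = 850.226.
Because errors are independent across components, Cov(Tᵢ,Tⱼ) = Cov(Xᵢ,Xⱼ); the off-diagonal part of the true-score variance is the same as above.
True-score variance = [23.8²·0.91 + 23.5²·0.95] − 268.464 = 1040.1 − 268.464 = 771.634.
Reliability = 771.634 / 850.226 = 0.908.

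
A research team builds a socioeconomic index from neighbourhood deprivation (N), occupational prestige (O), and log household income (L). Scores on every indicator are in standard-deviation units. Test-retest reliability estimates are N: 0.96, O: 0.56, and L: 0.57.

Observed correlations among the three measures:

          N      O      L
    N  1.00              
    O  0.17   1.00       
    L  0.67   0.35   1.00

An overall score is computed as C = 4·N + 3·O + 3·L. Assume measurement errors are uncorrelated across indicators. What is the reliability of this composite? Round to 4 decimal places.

Var(C) = 4² + 3² + 3² + 2·[12·0.17 + 12·0.67 + 9·0.35] = 34 + 26.46 = 60.46.
Under uncorrelated errors the observed covariances equal the true-score covariances, so only the own-variance terms attenuate.
True-score variance = [4²·0.96 + 3²·0.56 + 3²·0.57] + 26.46 = 25.53 + 26.46 = 51.99.
Reliability = 51.99 / 60.46 = 0.8599.

0.8599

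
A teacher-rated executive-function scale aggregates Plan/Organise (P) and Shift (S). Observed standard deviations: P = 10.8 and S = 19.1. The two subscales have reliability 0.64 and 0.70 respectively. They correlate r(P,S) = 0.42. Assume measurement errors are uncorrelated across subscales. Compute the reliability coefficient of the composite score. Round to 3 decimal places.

Var(P+S) = 10.8² + 19.1² + 2·[10.8·19.1·0.42] = 481.45 + 173.275 = 654.725.
Because errors are independent across components, Cov(Tᵢ,Tⱼ) = Cov(Xᵢ,Xⱼ); the off-diagonal part of the true-score variance is the same as above.
True-score variance = [10.8²·0.64 + 19.1²·0.70] + 173.275 = 330.017 + 173.275 = 503.292.
Reliability = 503.292 / 654.725 = 0.769.

0.769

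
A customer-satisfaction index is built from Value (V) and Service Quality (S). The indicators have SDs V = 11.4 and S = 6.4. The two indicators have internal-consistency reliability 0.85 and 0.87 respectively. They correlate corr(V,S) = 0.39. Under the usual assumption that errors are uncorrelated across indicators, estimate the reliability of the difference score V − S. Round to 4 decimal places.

Var(V−S) = 11.4² + 6.4² − 2·11.4·6.4·0.39 = 170.92 − 56.9088 = 114.011.
With uncorrelated errors the cross-covariances are all true-score covariance, so they carry over unchanged; only the diagonal terms shrink to ρᵢσᵢ².
True-score variance = [11.4²·0.85 + 6.4²·0.87] − 56.9088 = 146.101 − 56.9088 = 89.1924.
Reliability = 89.1924 / 114.011 = 0.7823.

0.7823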